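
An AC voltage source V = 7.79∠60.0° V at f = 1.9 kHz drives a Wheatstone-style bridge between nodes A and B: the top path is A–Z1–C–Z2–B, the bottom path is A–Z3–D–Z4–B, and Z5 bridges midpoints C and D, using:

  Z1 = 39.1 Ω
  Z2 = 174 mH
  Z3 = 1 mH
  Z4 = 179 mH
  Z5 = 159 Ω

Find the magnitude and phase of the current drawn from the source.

Step 1 — Angular frequency: ω = 2π·f = 2π·1900 = 1.194e+04 rad/s.
Step 2 — Component impedances:
  Z1: Z = R = 39.1 Ω
  Z2: Z = jωL = j·1.194e+04·0.174 = 0 + j2077 Ω
  Z3: Z = jωL = j·1.194e+04·0.001 = 0 + j11.94 Ω
  Z4: Z = jωL = j·1.194e+04·0.179 = 0 + j2137 Ω
  Z5: Z = R = 159 Ω
Step 3 — Bridge requires nodal analysis (the Z5 bridge couples midpoints C and D, so the two paths cannot be reduced to a simple series/parallel combination). Setting node B to ground and injecting 1 A at node A, the 3-node admittance system at A, C, D solves to V_A = Z_AB = 8.363 + j1058 Ω = 1058∠89.5° Ω.
Step 4 — Source phasor: V = 7.79∠60.0° V = 3.895 + j6.746 V.
Step 5 — Ohm's law: I = V / Z_total = (3.895 + j6.746) / (8.363 + j1058) = 0.006408 - j0.003632 A.
Step 6 — Convert to polar: |I| = 0.007366 A, ∠I = -29.5°.

I = 0.007366∠-29.5° A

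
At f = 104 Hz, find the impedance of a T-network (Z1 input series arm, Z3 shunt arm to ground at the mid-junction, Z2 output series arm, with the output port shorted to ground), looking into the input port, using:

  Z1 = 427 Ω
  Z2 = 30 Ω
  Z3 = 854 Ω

Step 1 — Angular frequency: ω = 2π·f = 2π·104 = 653.5 rad/s.
Step 2 — Component impedances:
  Z1: Z = R = 427 Ω
  Z2: Z = R = 30 Ω
  Z3: Z = R = 854 Ω
Step 3 — With the output port shorted to ground, the output series arm Z2 runs from the junction to ground; the shunt arm Z3 also runs from the junction to ground. They appear in parallel: Z3 || Z2 = 28.98 Ω.
Step 4 — Series with input arm Z1: Z_in = Z1 + (Z3 || Z2) = 456 Ω = 456∠0.0° Ω.

Z = 456 Ω = 456∠0.0° Ω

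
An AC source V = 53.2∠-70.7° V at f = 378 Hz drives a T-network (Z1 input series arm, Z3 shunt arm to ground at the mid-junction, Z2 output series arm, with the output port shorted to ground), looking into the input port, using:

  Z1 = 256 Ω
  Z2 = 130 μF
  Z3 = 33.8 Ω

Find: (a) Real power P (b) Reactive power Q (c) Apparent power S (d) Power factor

Step 1 — Angular frequency: ω = 2π·f = 2π·378 = 2375 rad/s.
Step 2 — Component impedances:
  Z1: Z = R = 256 Ω
  Z2: Z = 1/(jωC) = -j/(ω·C) = 0 - j3.239 Ω
  Z3: Z = R = 33.8 Ω
Step 3 — With the output port shorted to ground, the output series arm Z2 runs from the junction to ground; the shunt arm Z3 also runs from the junction to ground. They appear in parallel: Z3 || Z2 = 0.3075 - j3.209 Ω.
Step 4 — Series with input arm Z1: Z_in = Z1 + (Z3 || Z2) = 256.3 - j3.209 Ω = 256.3∠-0.7° Ω.
Step 5 — Source phasor: V = 53.2∠-70.7° V = 17.58 - j50.21 V.
Step 6 — Current: I = V / Z = 0.07104 - j0.195 A = 0.2075∠-70.0° A.
Step 7 — Complex power: S = V·I* = 11.04 - j0.1382 VA.
Step 8 — Real power: P = Re(S) = 11.04 W.
Step 9 — Reactive power: Q = Im(S) = -0.1382 VAR.
Step 10 — Apparent power: |S| = 11.04 VA.
Step 11 — Power factor: PF = P/|S| = 0.9999 (leading).

(a) P = 11.04 W  (b) Q = -0.1382 VAR  (c) S = 11.04 VA  (d) PF = 0.9999 (leading)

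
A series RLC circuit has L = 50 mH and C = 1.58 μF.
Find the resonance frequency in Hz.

Step 1 — Resonance condition Im(Z)=0 gives ω₀ = 1/√(LC).
Step 2 — ω₀ = 1/√(0.05·1.58e-06) = 3558 rad/s.
Step 3 — f₀ = ω₀/(2π) = 566.2 Hz.

f₀ = 566.2 Hz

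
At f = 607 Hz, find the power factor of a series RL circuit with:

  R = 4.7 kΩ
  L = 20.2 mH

Step 1 — Angular frequency: ω = 2π·f = 2π·607 = 3814 rad/s.
Step 2 — Component impedances:
  R: Z = R = 4700 Ω
  L: Z = jωL = j·3814·0.0202 = 0 + j77.04 Ω
Step 3 — Series combination: Z_total = R + L = 4700 + j77.04 Ω = 4701∠0.9° Ω.
Step 4 — Power factor: PF = cos(φ) = Re(Z)/|Z| = 4700/4700.6 = 0.9999.
Step 5 — Type: Im(Z) = 77.04 ⇒ lagging (phase φ = 0.9°).

PF = 0.9999 (lagging, φ = 0.9°)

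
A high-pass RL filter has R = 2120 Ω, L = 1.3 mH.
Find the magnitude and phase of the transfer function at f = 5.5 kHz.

Step 1 — Angular frequency: ω = 2π·5500 = 3.456e+04 rad/s.
Step 2 — Transfer function: H(jω) = jωL/(R + jωL).
Step 3 — Numerator jωL = j·44.92; denominator R + jωL = 2120 + j44.92.
Step 4 — H = 0.0004489 + j0.02118.
Step 5 — Magnitude: |H| = 0.02119 (-33.5 dB); phase: φ = 88.8°.

|H| = 0.02119 (-33.5 dB), φ = 88.8°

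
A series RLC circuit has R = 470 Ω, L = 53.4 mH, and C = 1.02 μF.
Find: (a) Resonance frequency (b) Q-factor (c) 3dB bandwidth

Step 1 — Resonance: ω₀ = 1/√(LC) = 1/√(0.0534·1.02e-06) = 4285 rad/s.
Step 2 — f₀ = ω₀/(2π) = 681.9 Hz.
Step 3 — Series Q: Q = ω₀L/R = 4285·0.0534/470 = 0.4868.
Step 4 — Bandwidth: Δω = ω₀/Q = 8801 rad/s; BW = Δω/(2π) = 1401 Hz.

(a) f₀ = 681.9 Hz  (b) Q = 0.4868  (c) BW = 1401 Hz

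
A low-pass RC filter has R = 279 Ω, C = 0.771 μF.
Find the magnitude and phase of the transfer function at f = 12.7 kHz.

Step 1 — Angular frequency: ω = 2π·1.27e+04 = 7.98e+04 rad/s.
Step 2 — Transfer function: H(jω) = 1/(1 + jωRC).
Step 3 — Denominator: 1 + jωRC = 1 + j·7.98e+04·279·7.71e-07 = 1 + j17.16.
Step 4 — H = 0.003383 - j0.05806.
Step 5 — Magnitude: |H| = 0.05816 (-24.7 dB); phase: φ = -86.7°.

|H| = 0.05816 (-24.7 dB), φ = -86.7°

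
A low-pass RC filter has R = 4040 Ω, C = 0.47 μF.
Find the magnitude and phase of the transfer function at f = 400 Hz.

Step 1 — Angular frequency: ω = 2π·400 = 2513 rad/s.
Step 2 — Transfer function: H(jω) = 1/(1 + jωRC).
Step 3 — Denominator: 1 + jωRC = 1 + j·2513·4040·4.7e-07 = 1 + j4.772.
Step 4 — H = 0.04206 - j0.2007.
Step 5 — Magnitude: |H| = 0.2051 (-13.8 dB); phase: φ = -78.2°.

|H| = 0.2051 (-13.8 dB), φ = -78.2°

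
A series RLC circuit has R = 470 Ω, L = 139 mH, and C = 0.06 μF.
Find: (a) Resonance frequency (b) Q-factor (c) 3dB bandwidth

Step 1 — Resonance condition Im(Z)=0 gives ω₀ = 1/√(LC).
Step 2 — ω₀ = 1/√(0.139·6e-08) = 1.095e+04 rad/s.
Step 3 — f₀ = ω₀/(2π) = 1743 Hz.
Step 4 — Series Q: Q = ω₀L/R = 1.095e+04·0.139/470 = 3.238.
Step 5 — 3dB bandwidth: Δω = ω₀/Q = 3381 rad/s; BW = Δω/(2π) = 538.1 Hz.

(a) f₀ = 1743 Hz  (b) Q = 3.238  (c) BW = 538.1 Hz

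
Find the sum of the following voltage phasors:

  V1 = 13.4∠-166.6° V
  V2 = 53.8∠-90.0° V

Step 1 — Convert each phasor to rectangular form:
  V1 = 13.4·(cos(-166.6°) + j·sin(-166.6°)) = -13.04 - j3.105 V
  V2 = 53.8·(cos(-90.0°) + j·sin(-90.0°)) = 0 - j53.8 V
Step 2 — Sum components: V_total = -13.04 - j56.91 V.
Step 3 — Convert to polar: |V_total| = 58.38 V, ∠V_total = -102.9°.

V_total = 58.38∠-102.9° V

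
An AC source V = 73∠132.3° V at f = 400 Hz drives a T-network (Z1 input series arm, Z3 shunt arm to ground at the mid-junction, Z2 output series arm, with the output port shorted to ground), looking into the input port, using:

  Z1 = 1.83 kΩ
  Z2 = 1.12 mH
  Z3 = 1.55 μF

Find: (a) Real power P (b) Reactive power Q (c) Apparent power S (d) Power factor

Step 1 — Angular frequency: ω = 2π·f = 2π·400 = 2513 rad/s.
Step 2 — Component impedances:
  Z1: Z = R = 1830 Ω
  Z2: Z = jωL = j·2513·0.00112 = 0 + j2.815 Ω
  Z3: Z = 1/(jωC) = -j/(ω·C) = 0 - j256.7 Ω
Step 3 — With the output port shorted to ground, the output series arm Z2 runs from the junction to ground; the shunt arm Z3 also runs from the junction to ground. They appear in parallel: Z3 || Z2 = 0 + j2.846 Ω.
Step 4 — Series with input arm Z1: Z_in = Z1 + (Z3 || Z2) = 1830 + j2.846 Ω = 1830∠0.1° Ω.
Step 5 — Source phasor: V = 73∠132.3° V = -49.13 + j53.99 V.
Step 6 — Current: I = V / Z = -0.0268 + j0.02955 A = 0.03989∠132.2° A.
Step 7 — Complex power: S = V·I* = 2.912 + j0.004529 VA.
Step 8 — Real power: P = Re(S) = 2.912 W.
Step 9 — Reactive power: Q = Im(S) = 0.004529 VAR.
Step 10 — Apparent power: |S| = 2.912 VA.
Step 11 — Power factor: PF = P/|S| = 1 (lagging).

(a) P = 2.912 W  (b) Q = 0.004529 VAR  (c) S = 2.912 VA  (d) PF = 1 (lagging)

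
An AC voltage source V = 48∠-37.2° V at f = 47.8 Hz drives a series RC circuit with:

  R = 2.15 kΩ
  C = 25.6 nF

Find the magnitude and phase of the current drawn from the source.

Step 1 — Angular frequency: ω = 2π·f = 2π·47.8 = 300.3 rad/s.
Step 2 — Component impedances:
  R: Z = R = 2150 Ω
  C: Z = 1/(jωC) = -j/(ω·C) = 0 - j1.301e+05 Ω
Step 3 — Series combination: Z_total = R + C = 2150 - j1.301e+05 Ω = 1.301e+05∠-89.1° Ω.
Step 4 — Source phasor: V = 48∠-37.2° V = 38.23 - j29.02 V.
Step 5 — Ohm's law: I = V / Z_total = (38.23 - j29.02) / (2150 - j1.301e+05) = 0.0002279 + j0.0002902 A.
Step 6 — Convert to polar: |I| = 0.000369 A, ∠I = 51.9°.

I = 0.000369∠51.9° A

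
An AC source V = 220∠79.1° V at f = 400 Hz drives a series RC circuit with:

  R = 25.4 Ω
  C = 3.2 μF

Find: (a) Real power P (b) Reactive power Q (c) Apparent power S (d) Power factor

Step 1 — Angular frequency: ω = 2π·f = 2π·400 = 2513 rad/s.
Step 2 — Component impedances:
  R: Z = R = 25.4 Ω
  C: Z = 1/(jωC) = -j/(ω·C) = 0 - j124.3 Ω
Step 3 — Series combination: Z_total = R + C = 25.4 - j124.3 Ω = 126.9∠-78.5° Ω.
Step 4 — Source phasor: V = 220∠79.1° V = 41.6 + j216 V.
Step 5 — Current: I = V / Z = -1.602 + j0.6619 A = 1.734∠157.6° A.
Step 6 — Complex power: S = V·I* = 76.33 - j373.7 VA.
Step 7 — Real power: P = Re(S) = 76.33 W.
Step 8 — Reactive power: Q = Im(S) = -373.7 VAR.
Step 9 — Apparent power: |S| = 381.4 VA.
Step 10 — Power factor: PF = P/|S| = 0.2001 (leading).

(a) P = 76.33 W  (b) Q = -373.7 VAR  (c) S = 381.4 VA  (d) PF = 0.2001 (leading)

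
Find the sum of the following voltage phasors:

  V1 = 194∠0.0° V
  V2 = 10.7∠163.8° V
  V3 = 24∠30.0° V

Step 1 — Convert each phasor to rectangular form:
  V1 = 194·(cos(0.0°) + j·sin(0.0°)) = 194 V
  V2 = 10.7·(cos(163.8°) + j·sin(163.8°)) = -10.28 + j2.985 V
  V3 = 24·(cos(30.0°) + j·sin(30.0°)) = 20.78 + j12 V
Step 2 — Sum components: V_total = 204.5 + j14.99 V.
Step 3 — Convert to polar: |V_total| = 205.1 V, ∠V_total = 4.2°.

V_total = 205.1∠4.2° V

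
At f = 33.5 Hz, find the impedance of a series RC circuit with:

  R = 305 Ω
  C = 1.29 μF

Step 1 — Angular frequency: ω = 2π·f = 2π·33.5 = 210.5 rad/s.
Step 2 — Component impedances:
  R: Z = R = 305 Ω
  C: Z = 1/(jωC) = -j/(ω·C) = 0 - j3683 Ω
Step 3 — Series combination: Z_total = R + C = 305 - j3683 Ω = 3695∠-85.3° Ω.

Z = 305 - j3683 Ω = 3695∠-85.3° Ω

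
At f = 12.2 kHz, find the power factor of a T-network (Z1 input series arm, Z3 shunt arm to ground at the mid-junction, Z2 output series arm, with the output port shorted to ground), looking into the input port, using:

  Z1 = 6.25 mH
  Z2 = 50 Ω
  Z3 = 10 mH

Step 1 — Angular frequency: ω = 2π·f = 2π·1.22e+04 = 7.665e+04 rad/s.
Step 2 — Component impedances:
  Z1: Z = jωL = j·7.665e+04·0.00625 = 0 + j479.1 Ω
  Z2: Z = R = 50 Ω
  Z3: Z = jωL = j·7.665e+04·0.01 = 0 + j766.5 Ω
Step 3 — With the output port shorted to ground, the output series arm Z2 runs from the junction to ground; the shunt arm Z3 also runs from the junction to ground. They appear in parallel: Z3 || Z2 = 49.79 + j3.248 Ω.
Step 4 — Series with input arm Z1: Z_in = Z1 + (Z3 || Z2) = 49.79 + j482.3 Ω = 484.9∠84.1° Ω.
Step 5 — Power factor: PF = cos(φ) = Re(Z)/|Z| = 49.79/484.9 = 0.1027.
Step 6 — Type: Im(Z) = 482.3 ⇒ lagging (phase φ = 84.1°).

PF = 0.1027 (lagging, φ = 84.1°)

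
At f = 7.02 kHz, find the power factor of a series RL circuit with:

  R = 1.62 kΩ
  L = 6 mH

Step 1 — Angular frequency: ω = 2π·f = 2π·7020 = 4.411e+04 rad/s.
Step 2 — Component impedances:
  R: Z = R = 1620 Ω
  L: Z = jωL = j·4.411e+04·0.006 = 0 + j264.6 Ω
Step 3 — Series combination: Z_total = R + L = 1620 + j264.6 Ω = 1641∠9.3° Ω.
Step 4 — Power factor: PF = cos(φ) = Re(Z)/|Z| = 1620/1641.5 = 0.9869.
Step 5 — Type: Im(Z) = 264.6 ⇒ lagging (phase φ = 9.3°).

PF = 0.9869 (lagging, φ = 9.3°)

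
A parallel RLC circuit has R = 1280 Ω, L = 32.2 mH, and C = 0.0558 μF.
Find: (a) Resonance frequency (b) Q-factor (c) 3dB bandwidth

Step 1 — Resonance: ω₀ = 1/√(LC) = 1/√(0.0322·5.58e-08) = 2.359e+04 rad/s.
Step 2 — f₀ = ω₀/(2π) = 3755 Hz.
Step 3 — Parallel Q: Q = R/(ω₀L) = 1280/(2.359e+04·0.0322) = 1.685.
Step 4 — Bandwidth: Δω = ω₀/Q = 1.4e+04 rad/s; BW = Δω/(2π) = 2228 Hz.

(a) f₀ = 3755 Hz  (b) Q = 1.685  (c) BW = 2228 Hz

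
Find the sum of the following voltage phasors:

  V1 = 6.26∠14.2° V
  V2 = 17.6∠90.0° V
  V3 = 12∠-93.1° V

Step 1 — Convert each phasor to rectangular form:
  V1 = 6.26·(cos(14.2°) + j·sin(14.2°)) = 6.069 + j1.536 V
  V2 = 17.6·(cos(90.0°) + j·sin(90.0°)) = 0 + j17.6 V
  V3 = 12·(cos(-93.1°) + j·sin(-93.1°)) = -0.6489 - j11.98 V
Step 2 — Sum components: V_total = 5.42 + j7.153 V.
Step 3 — Convert to polar: |V_total| = 8.975 V, ∠V_total = 52.8°.

V_total = 8.975∠52.8° V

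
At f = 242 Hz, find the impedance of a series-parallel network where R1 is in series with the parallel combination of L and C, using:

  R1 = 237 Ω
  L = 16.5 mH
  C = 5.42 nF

Step 1 — Angular frequency: ω = 2π·f = 2π·242 = 1521 rad/s.
Step 2 — Component impedances:
  R1: Z = R = 237 Ω
  L: Z = jωL = j·1521·0.0165 = 0 + j25.09 Ω
  C: Z = 1/(jωC) = -j/(ω·C) = 0 - j1.213e+05 Ω
Step 3 — Parallel branch: L || C = 1/(1/L + 1/C) = 0 + j25.09 Ω.
Step 4 — Series with R1: Z_total = R1 + (L || C) = 237 + j25.09 Ω = 238.3∠6.0° Ω.

Z = 237 + j25.09 Ω = 238.3∠6.0° Ω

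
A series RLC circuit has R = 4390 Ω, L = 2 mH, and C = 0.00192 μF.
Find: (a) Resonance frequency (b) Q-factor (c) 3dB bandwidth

Step 1 — Resonance: ω₀ = 1/√(LC) = 1/√(0.002·1.92e-09) = 5.103e+05 rad/s.
Step 2 — f₀ = ω₀/(2π) = 8.122e+04 Hz.
Step 3 — Series Q: Q = ω₀L/R = 5.103e+05·0.002/4390 = 0.2325.
Step 4 — Bandwidth: Δω = ω₀/Q = 2.195e+06 rad/s; BW = Δω/(2π) = 3.493e+05 Hz.

(a) f₀ = 8.122e+04 Hz  (b) Q = 0.2325  (c) BW = 3.493e+05 Hz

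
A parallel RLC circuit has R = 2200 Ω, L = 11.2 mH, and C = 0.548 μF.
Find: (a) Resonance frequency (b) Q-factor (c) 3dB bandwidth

Step 1 — Resonance: ω₀ = 1/√(LC) = 1/√(0.0112·5.48e-07) = 1.276e+04 rad/s.
Step 2 — f₀ = ω₀/(2π) = 2032 Hz.
Step 3 — Parallel Q: Q = R/(ω₀L) = 2200/(1.276e+04·0.0112) = 15.39.
Step 4 — Bandwidth: Δω = ω₀/Q = 829.5 rad/s; BW = Δω/(2π) = 132 Hz.

(a) f₀ = 2032 Hz  (b) Q = 15.39  (c) BW = 132 Hz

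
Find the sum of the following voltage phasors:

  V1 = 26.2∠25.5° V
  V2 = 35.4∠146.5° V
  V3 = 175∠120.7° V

Step 1 — Convert each phasor to rectangular form:
  V1 = 26.2·(cos(25.5°) + j·sin(25.5°)) = 23.65 + j11.28 V
  V2 = 35.4·(cos(146.5°) + j·sin(146.5°)) = -29.52 + j19.54 V
  V3 = 175·(cos(120.7°) + j·sin(120.7°)) = -89.35 + j150.5 V
Step 2 — Sum components: V_total = -95.22 + j181.3 V.
Step 3 — Convert to polar: |V_total| = 204.8 V, ∠V_total = 117.7°.

V_total = 204.8∠117.7° V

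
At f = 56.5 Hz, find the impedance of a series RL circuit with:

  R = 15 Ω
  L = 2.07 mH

Step 1 — Angular frequency: ω = 2π·f = 2π·56.5 = 355 rad/s.
Step 2 — Component impedances:
  R: Z = R = 15 Ω
  L: Z = jωL = j·355·0.00207 = 0 + j0.7348 Ω
Step 3 — Series combination: Z_total = R + L = 15 + j0.7348 Ω = 15.02∠2.8° Ω.

Z = 15 + j0.7348 Ω = 15.02∠2.8° Ω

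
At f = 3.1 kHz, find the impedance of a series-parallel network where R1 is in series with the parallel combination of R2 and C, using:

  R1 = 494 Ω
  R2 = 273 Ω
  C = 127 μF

Step 1 — Angular frequency: ω = 2π·f = 2π·3100 = 1.948e+04 rad/s.
Step 2 — Component impedances:
  R1: Z = R = 494 Ω
  R2: Z = R = 273 Ω
  C: Z = 1/(jωC) = -j/(ω·C) = 0 - j0.4043 Ω
Step 3 — Parallel branch: R2 || C = 1/(1/R2 + 1/C) = 0.0005986 - j0.4043 Ω.
Step 4 — Series with R1: Z_total = R1 + (R2 || C) = 494 - j0.4043 Ω = 494∠-0.0° Ω.

Z = 494 - j0.4043 Ω = 494∠-0.0° Ω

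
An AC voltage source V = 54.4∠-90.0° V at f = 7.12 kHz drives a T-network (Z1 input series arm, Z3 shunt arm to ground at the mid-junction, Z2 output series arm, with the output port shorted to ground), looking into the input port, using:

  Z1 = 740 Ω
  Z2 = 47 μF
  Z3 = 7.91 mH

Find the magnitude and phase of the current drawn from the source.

Step 1 — Angular frequency: ω = 2π·f = 2π·7120 = 4.474e+04 rad/s.
Step 2 — Component impedances:
  Z1: Z = R = 740 Ω
  Z2: Z = 1/(jωC) = -j/(ω·C) = 0 - j0.4756 Ω
  Z3: Z = jωL = j·4.474e+04·0.00791 = 0 + j353.9 Ω
Step 3 — With the output port shorted to ground, the output series arm Z2 runs from the junction to ground; the shunt arm Z3 also runs from the junction to ground. They appear in parallel: Z3 || Z2 = 0 - j0.4762 Ω.
Step 4 — Series with input arm Z1: Z_in = Z1 + (Z3 || Z2) = 740 - j0.4762 Ω = 740∠-0.0° Ω.
Step 5 — Source phasor: V = 54.4∠-90.0° V = 0 - j54.4 V.
Step 6 — Ohm's law: I = V / Z_total = (0 - j54.4) / (740 - j0.4762) = 4.731e-05 - j0.07351 A.
Step 7 — Convert to polar: |I| = 0.07351 A, ∠I = -90.0°.

I = 0.07351∠-90.0° A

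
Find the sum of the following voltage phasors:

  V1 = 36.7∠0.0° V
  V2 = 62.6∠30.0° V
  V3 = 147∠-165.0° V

Step 1 — Convert each phasor to rectangular form:
  V1 = 36.7·(cos(0.0°) + j·sin(0.0°)) = 36.7 V
  V2 = 62.6·(cos(30.0°) + j·sin(30.0°)) = 54.21 + j31.3 V
  V3 = 147·(cos(-165.0°) + j·sin(-165.0°)) = -142 - j38.05 V
Step 2 — Sum components: V_total = -51.08 - j6.746 V.
Step 3 — Convert to polar: |V_total| = 51.52 V, ∠V_total = -172.5°.

V_total = 51.52∠-172.5° V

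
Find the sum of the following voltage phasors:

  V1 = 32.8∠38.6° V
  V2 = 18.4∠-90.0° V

Step 1 — Convert each phasor to rectangular form:
  V1 = 32.8·(cos(38.6°) + j·sin(38.6°)) = 25.63 + j20.46 V
  V2 = 18.4·(cos(-90.0°) + j·sin(-90.0°)) = 0 - j18.4 V
Step 2 — Sum components: V_total = 25.63 + j2.063 V.
Step 3 — Convert to polar: |V_total| = 25.72 V, ∠V_total = 4.6°.

V_total = 25.72∠4.6° V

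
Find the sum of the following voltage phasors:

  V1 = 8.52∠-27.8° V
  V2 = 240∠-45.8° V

Step 1 — Convert each phasor to rectangular form:
  V1 = 8.52·(cos(-27.8°) + j·sin(-27.8°)) = 7.537 - j3.974 V
  V2 = 240·(cos(-45.8°) + j·sin(-45.8°)) = 167.3 - j172.1 V
Step 2 — Sum components: V_total = 174.9 - j176 V.
Step 3 — Convert to polar: |V_total| = 248.1 V, ∠V_total = -45.2°.

V_total = 248.1∠-45.2° V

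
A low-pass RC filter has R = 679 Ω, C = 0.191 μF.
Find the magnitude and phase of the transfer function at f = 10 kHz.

Step 1 — Angular frequency: ω = 2π·1e+04 = 6.283e+04 rad/s.
Step 2 — Transfer function: H(jω) = 1/(1 + jωRC).
Step 3 — Denominator: 1 + jωRC = 1 + j·6.283e+04·679·1.91e-07 = 1 + j8.149.
Step 4 — H = 0.01484 - j0.1209.
Step 5 — Magnitude: |H| = 0.1218 (-18.3 dB); phase: φ = -83.0°.

|H| = 0.1218 (-18.3 dB), φ = -83.0°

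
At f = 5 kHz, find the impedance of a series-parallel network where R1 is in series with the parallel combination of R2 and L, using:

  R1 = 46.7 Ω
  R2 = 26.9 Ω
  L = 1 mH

Step 1 — Angular frequency: ω = 2π·f = 2π·5000 = 3.142e+04 rad/s.
Step 2 — Component impedances:
  R1: Z = R = 46.7 Ω
  R2: Z = R = 26.9 Ω
  L: Z = jωL = j·3.142e+04·0.001 = 0 + j31.42 Ω
Step 3 — Parallel branch: R2 || L = 1/(1/R2 + 1/L) = 15.52 + j13.29 Ω.
Step 4 — Series with R1: Z_total = R1 + (R2 || L) = 62.22 + j13.29 Ω = 63.62∠12.1° Ω.

Z = 62.22 + j13.29 Ω = 63.62∠12.1° Ω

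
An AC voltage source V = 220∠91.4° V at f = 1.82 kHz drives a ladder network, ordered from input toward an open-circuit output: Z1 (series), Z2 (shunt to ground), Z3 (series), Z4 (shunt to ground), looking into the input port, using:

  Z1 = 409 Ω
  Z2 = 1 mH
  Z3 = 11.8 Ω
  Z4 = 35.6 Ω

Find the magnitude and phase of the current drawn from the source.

Step 1 — Angular frequency: ω = 2π·f = 2π·1820 = 1.144e+04 rad/s.
Step 2 — Component impedances:
  Z1: Z = R = 409 Ω
  Z2: Z = jωL = j·1.144e+04·0.001 = 0 + j11.44 Ω
  Z3: Z = R = 11.8 Ω
  Z4: Z = R = 35.6 Ω
Step 3 — Ladder network (open output): work backward from the far end, alternating series and parallel combinations. Z_in = 411.6 + j10.81 Ω = 411.7∠1.5° Ω.
Step 4 — Source phasor: V = 220∠91.4° V = -5.375 + j219.9 V.
Step 5 — Ohm's law: I = V / Z_total = (-5.375 + j219.9) / (411.6 + j10.81) = 0.000969 + j0.5343 A.
Step 6 — Convert to polar: |I| = 0.5343 A, ∠I = 89.9°.

I = 0.5343∠89.9° A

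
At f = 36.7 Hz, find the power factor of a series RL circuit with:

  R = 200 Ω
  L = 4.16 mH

Step 1 — Angular frequency: ω = 2π·f = 2π·36.7 = 230.6 rad/s.
Step 2 — Component impedances:
  R: Z = R = 200 Ω
  L: Z = jωL = j·230.6·0.00416 = 0 + j0.9593 Ω
Step 3 — Series combination: Z_total = R + L = 200 + j0.9593 Ω = 200∠0.3° Ω.
Step 4 — Power factor: PF = cos(φ) = Re(Z)/|Z| = 200/200 = 1.
Step 5 — Type: Im(Z) = 0.9593 ⇒ lagging (phase φ = 0.3°).

PF = 1 (lagging, φ = 0.3°)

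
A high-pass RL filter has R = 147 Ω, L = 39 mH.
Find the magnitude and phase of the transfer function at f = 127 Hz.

Step 1 — Angular frequency: ω = 2π·127 = 798 rad/s.
Step 2 — Transfer function: H(jω) = jωL/(R + jωL).
Step 3 — Numerator jωL = j·31.12; denominator R + jωL = 147 + j31.12.
Step 4 — H = 0.0429 + j0.2026.
Step 5 — Magnitude: |H| = 0.2071 (-13.7 dB); phase: φ = 78.0°.

|H| = 0.2071 (-13.7 dB), φ = 78.0°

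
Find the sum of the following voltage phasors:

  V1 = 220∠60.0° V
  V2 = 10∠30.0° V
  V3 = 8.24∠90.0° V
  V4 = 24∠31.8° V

Step 1 — Convert each phasor to rectangular form:
  V1 = 220·(cos(60.0°) + j·sin(60.0°)) = 110 + j190.5 V
  V2 = 10·(cos(30.0°) + j·sin(30.0°)) = 8.66 + j5 V
  V3 = 8.24·(cos(90.0°) + j·sin(90.0°)) = 0 + j8.24 V
  V4 = 24·(cos(31.8°) + j·sin(31.8°)) = 20.4 + j12.65 V
Step 2 — Sum components: V_total = 139.1 + j216.4 V.
Step 3 — Convert to polar: |V_total| = 257.2 V, ∠V_total = 57.3°.

V_total = 257.2∠57.3° V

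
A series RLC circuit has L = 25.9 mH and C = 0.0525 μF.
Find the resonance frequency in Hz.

Step 1 — Resonance condition Im(Z)=0 gives ω₀ = 1/√(LC).
Step 2 — ω₀ = 1/√(0.0259·5.25e-08) = 2.712e+04 rad/s.
Step 3 — f₀ = ω₀/(2π) = 4316 Hz.

f₀ = 4316 Hz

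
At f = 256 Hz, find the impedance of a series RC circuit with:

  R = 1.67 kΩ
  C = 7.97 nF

Step 1 — Angular frequency: ω = 2π·f = 2π·256 = 1608 rad/s.
Step 2 — Component impedances:
  R: Z = R = 1670 Ω
  C: Z = 1/(jωC) = -j/(ω·C) = 0 - j7.8e+04 Ω
Step 3 — Series combination: Z_total = R + C = 1670 - j7.8e+04 Ω = 7.802e+04∠-88.8° Ω.

Z = 1670 - j7.8e+04 Ω = 7.802e+04∠-88.8° Ω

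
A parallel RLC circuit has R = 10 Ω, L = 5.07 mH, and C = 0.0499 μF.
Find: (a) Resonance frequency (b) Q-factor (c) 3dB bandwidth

Step 1 — Resonance: ω₀ = 1/√(LC) = 1/√(0.00507·4.99e-08) = 6.287e+04 rad/s.
Step 2 — f₀ = ω₀/(2π) = 1.001e+04 Hz.
Step 3 — Parallel Q: Q = R/(ω₀L) = 10/(6.287e+04·0.00507) = 0.03137.
Step 4 — Bandwidth: Δω = ω₀/Q = 2.004e+06 rad/s; BW = Δω/(2π) = 3.189e+05 Hz.

(a) f₀ = 1.001e+04 Hz  (b) Q = 0.03137  (c) BW = 3.189e+05 Hz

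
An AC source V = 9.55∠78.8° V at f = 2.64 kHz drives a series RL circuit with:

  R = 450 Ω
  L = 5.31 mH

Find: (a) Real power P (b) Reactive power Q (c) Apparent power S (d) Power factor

Step 1 — Angular frequency: ω = 2π·f = 2π·2640 = 1.659e+04 rad/s.
Step 2 — Component impedances:
  R: Z = R = 450 Ω
  L: Z = jωL = j·1.659e+04·0.00531 = 0 + j88.08 Ω
Step 3 — Series combination: Z_total = R + L = 450 + j88.08 Ω = 458.5∠11.1° Ω.
Step 4 — Source phasor: V = 9.55∠78.8° V = 1.855 + j9.368 V.
Step 5 — Current: I = V / Z = 0.007894 + j0.01927 A = 0.02083∠67.7° A.
Step 6 — Complex power: S = V·I* = 0.1952 + j0.03821 VA.
Step 7 — Real power: P = Re(S) = 0.1952 W.
Step 8 — Reactive power: Q = Im(S) = 0.03821 VAR.
Step 9 — Apparent power: |S| = 0.1989 VA.
Step 10 — Power factor: PF = P/|S| = 0.9814 (lagging).

(a) P = 0.1952 W  (b) Q = 0.03821 VAR  (c) S = 0.1989 VA  (d) PF = 0.9814 (lagging)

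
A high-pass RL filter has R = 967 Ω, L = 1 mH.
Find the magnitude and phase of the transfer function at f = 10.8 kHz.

Step 1 — Angular frequency: ω = 2π·1.08e+04 = 6.786e+04 rad/s.
Step 2 — Transfer function: H(jω) = jωL/(R + jωL).
Step 3 — Numerator jωL = j·67.86; denominator R + jωL = 967 + j67.86.
Step 4 — H = 0.0049 + j0.06983.
Step 5 — Magnitude: |H| = 0.07 (-23.1 dB); phase: φ = 86.0°.

|H| = 0.07 (-23.1 dB), φ = 86.0°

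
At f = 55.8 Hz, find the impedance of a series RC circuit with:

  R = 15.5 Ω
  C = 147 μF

Step 1 — Angular frequency: ω = 2π·f = 2π·55.8 = 350.6 rad/s.
Step 2 — Component impedances:
  R: Z = R = 15.5 Ω
  C: Z = 1/(jωC) = -j/(ω·C) = 0 - j19.4 Ω
Step 3 — Series combination: Z_total = R + C = 15.5 - j19.4 Ω = 24.83∠-51.4° Ω.

Z = 15.5 - j19.4 Ω = 24.83∠-51.4° Ω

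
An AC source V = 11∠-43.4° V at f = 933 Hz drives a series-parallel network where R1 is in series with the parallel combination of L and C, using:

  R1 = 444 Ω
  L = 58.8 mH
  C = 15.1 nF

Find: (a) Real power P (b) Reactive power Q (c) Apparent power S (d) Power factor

Step 1 — Angular frequency: ω = 2π·f = 2π·933 = 5862 rad/s.
Step 2 — Component impedances:
  R1: Z = R = 444 Ω
  L: Z = jωL = j·5862·0.0588 = 0 + j344.7 Ω
  C: Z = 1/(jωC) = -j/(ω·C) = 0 - j1.13e+04 Ω
Step 3 — Parallel branch: L || C = 1/(1/L + 1/C) = 0 + j355.5 Ω.
Step 4 — Series with R1: Z_total = R1 + (L || C) = 444 + j355.5 Ω = 568.8∠38.7° Ω.
Step 5 — Source phasor: V = 11∠-43.4° V = 7.992 - j7.558 V.
Step 6 — Current: I = V / Z = 0.002662 - j0.01915 A = 0.01934∠-82.1° A.
Step 7 — Complex power: S = V·I* = 0.166 + j0.133 VA.
Step 8 — Real power: P = Re(S) = 0.166 W.
Step 9 — Reactive power: Q = Im(S) = 0.133 VAR.
Step 10 — Apparent power: |S| = 0.2127 VA.
Step 11 — Power factor: PF = P/|S| = 0.7806 (lagging).

(a) P = 0.166 W  (b) Q = 0.133 VAR  (c) S = 0.2127 VA  (d) PF = 0.7806 (lagging)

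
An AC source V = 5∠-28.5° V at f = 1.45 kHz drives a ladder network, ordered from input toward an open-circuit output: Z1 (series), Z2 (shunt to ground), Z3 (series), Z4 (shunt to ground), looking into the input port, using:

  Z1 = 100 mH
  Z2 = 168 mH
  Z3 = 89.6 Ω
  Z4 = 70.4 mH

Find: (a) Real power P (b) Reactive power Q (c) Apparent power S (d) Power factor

Step 1 — Angular frequency: ω = 2π·f = 2π·1450 = 9111 rad/s.
Step 2 — Component impedances:
  Z1: Z = jωL = j·9111·0.1 = 0 + j911.1 Ω
  Z2: Z = jωL = j·9111·0.168 = 0 + j1531 Ω
  Z3: Z = R = 89.6 Ω
  Z4: Z = jωL = j·9111·0.0704 = 0 + j641.4 Ω
Step 3 — Ladder network (open output): work backward from the far end, alternating series and parallel combinations. Z_in = 44.42 + j1365 Ω = 1366∠88.1° Ω.
Step 4 — Source phasor: V = 5∠-28.5° V = 4.394 - j2.386 V.
Step 5 — Current: I = V / Z = -0.001641 - j0.003273 A = 0.003661∠-116.6° A.
Step 6 — Complex power: S = V·I* = 0.0005955 + j0.0183 VA.
Step 7 — Real power: P = Re(S) = 0.0005955 W.
Step 8 — Reactive power: Q = Im(S) = 0.0183 VAR.
Step 9 — Apparent power: |S| = 0.01831 VA.
Step 10 — Power factor: PF = P/|S| = 0.03253 (lagging).

(a) P = 0.0005955 W  (b) Q = 0.0183 VAR  (c) S = 0.01831 VA  (d) PF = 0.03253 (lagging)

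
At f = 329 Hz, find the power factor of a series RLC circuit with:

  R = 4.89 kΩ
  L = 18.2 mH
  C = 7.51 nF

Step 1 — Angular frequency: ω = 2π·f = 2π·329 = 2067 rad/s.
Step 2 — Component impedances:
  R: Z = R = 4890 Ω
  L: Z = jωL = j·2067·0.0182 = 0 + j37.62 Ω
  C: Z = 1/(jωC) = -j/(ω·C) = 0 - j6.441e+04 Ω
Step 3 — Series combination: Z_total = R + L + C = 4890 - j6.438e+04 Ω = 6.456e+04∠-85.7° Ω.
Step 4 — Power factor: PF = cos(φ) = Re(Z)/|Z| = 4890/6.456e+04 = 0.07574.
Step 5 — Type: Im(Z) = -6.438e+04 ⇒ leading (phase φ = -85.7°).

PF = 0.07574 (leading, φ = -85.7°)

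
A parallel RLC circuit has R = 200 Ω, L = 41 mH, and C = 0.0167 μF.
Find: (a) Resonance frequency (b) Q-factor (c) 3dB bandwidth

Step 1 — Resonance: ω₀ = 1/√(LC) = 1/√(0.041·1.67e-08) = 3.822e+04 rad/s.
Step 2 — f₀ = ω₀/(2π) = 6082 Hz.
Step 3 — Parallel Q: Q = R/(ω₀L) = 200/(3.822e+04·0.041) = 0.1276.
Step 4 — Bandwidth: Δω = ω₀/Q = 2.994e+05 rad/s; BW = Δω/(2π) = 4.765e+04 Hz.

(a) f₀ = 6082 Hz  (b) Q = 0.1276  (c) BW = 4.765e+04 Hz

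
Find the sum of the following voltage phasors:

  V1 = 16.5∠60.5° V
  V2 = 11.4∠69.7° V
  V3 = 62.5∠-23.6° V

Step 1 — Convert each phasor to rectangular form:
  V1 = 16.5·(cos(60.5°) + j·sin(60.5°)) = 8.125 + j14.36 V
  V2 = 11.4·(cos(69.7°) + j·sin(69.7°)) = 3.955 + j10.69 V
  V3 = 62.5·(cos(-23.6°) + j·sin(-23.6°)) = 57.27 - j25.02 V
Step 2 — Sum components: V_total = 69.35 + j0.03099 V.
Step 3 — Convert to polar: |V_total| = 69.35 V, ∠V_total = 0.0°.

V_total = 69.35∠0.0° V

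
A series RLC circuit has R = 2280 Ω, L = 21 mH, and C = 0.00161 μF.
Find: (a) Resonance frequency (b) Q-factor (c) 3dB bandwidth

Step 1 — Resonance condition Im(Z)=0 gives ω₀ = 1/√(LC).
Step 2 — ω₀ = 1/√(0.021·1.61e-09) = 1.72e+05 rad/s.
Step 3 — f₀ = ω₀/(2π) = 2.737e+04 Hz.
Step 4 — Series Q: Q = ω₀L/R = 1.72e+05·0.021/2280 = 1.584.
Step 5 — 3dB bandwidth: Δω = ω₀/Q = 1.086e+05 rad/s; BW = Δω/(2π) = 1.728e+04 Hz.

(a) f₀ = 2.737e+04 Hz  (b) Q = 1.584  (c) BW = 1.728e+04 Hz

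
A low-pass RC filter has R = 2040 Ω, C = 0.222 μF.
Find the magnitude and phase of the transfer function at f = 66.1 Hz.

Step 1 — Angular frequency: ω = 2π·66.1 = 415.3 rad/s.
Step 2 — Transfer function: H(jω) = 1/(1 + jωRC).
Step 3 — Denominator: 1 + jωRC = 1 + j·415.3·2040·2.22e-07 = 1 + j0.1881.
Step 4 — H = 0.9658 - j0.1817.
Step 5 — Magnitude: |H| = 0.9828 (-0.2 dB); phase: φ = -10.7°.

|H| = 0.9828 (-0.2 dB), φ = -10.7°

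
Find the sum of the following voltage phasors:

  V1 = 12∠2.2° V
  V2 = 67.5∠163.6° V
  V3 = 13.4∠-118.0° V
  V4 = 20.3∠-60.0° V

Step 1 — Convert each phasor to rectangular form:
  V1 = 12·(cos(2.2°) + j·sin(2.2°)) = 11.99 + j0.4607 V
  V2 = 67.5·(cos(163.6°) + j·sin(163.6°)) = -64.75 + j19.06 V
  V3 = 13.4·(cos(-118.0°) + j·sin(-118.0°)) = -6.291 - j11.83 V
  V4 = 20.3·(cos(-60.0°) + j·sin(-60.0°)) = 10.15 - j17.58 V
Step 2 — Sum components: V_total = -48.9 - j9.893 V.
Step 3 — Convert to polar: |V_total| = 49.89 V, ∠V_total = -168.6°.

V_total = 49.89∠-168.6° V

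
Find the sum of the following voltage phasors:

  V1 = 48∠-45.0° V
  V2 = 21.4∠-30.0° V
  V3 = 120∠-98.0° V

Step 1 — Convert each phasor to rectangular form:
  V1 = 48·(cos(-45.0°) + j·sin(-45.0°)) = 33.94 - j33.94 V
  V2 = 21.4·(cos(-30.0°) + j·sin(-30.0°)) = 18.53 - j10.7 V
  V3 = 120·(cos(-98.0°) + j·sin(-98.0°)) = -16.7 - j118.8 V
Step 2 — Sum components: V_total = 35.77 - j163.5 V.
Step 3 — Convert to polar: |V_total| = 167.3 V, ∠V_total = -77.7°.

V_total = 167.3∠-77.7° V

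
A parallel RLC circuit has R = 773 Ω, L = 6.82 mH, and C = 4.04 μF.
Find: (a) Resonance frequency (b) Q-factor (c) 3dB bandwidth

Step 1 — Resonance: ω₀ = 1/√(LC) = 1/√(0.00682·4.04e-06) = 6024 rad/s.
Step 2 — f₀ = ω₀/(2π) = 958.8 Hz.
Step 3 — Parallel Q: Q = R/(ω₀L) = 773/(6024·0.00682) = 18.81.
Step 4 — Bandwidth: Δω = ω₀/Q = 320.2 rad/s; BW = Δω/(2π) = 50.96 Hz.

(a) f₀ = 958.8 Hz  (b) Q = 18.81  (c) BW = 50.96 Hz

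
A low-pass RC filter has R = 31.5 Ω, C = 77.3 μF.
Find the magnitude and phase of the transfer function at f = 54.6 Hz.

Step 1 — Angular frequency: ω = 2π·54.6 = 343.1 rad/s.
Step 2 — Transfer function: H(jω) = 1/(1 + jωRC).
Step 3 — Denominator: 1 + jωRC = 1 + j·343.1·31.5·7.73e-05 = 1 + j0.8353.
Step 4 — H = 0.589 - j0.492.
Step 5 — Magnitude: |H| = 0.7675 (-2.3 dB); phase: φ = -39.9°.

|H| = 0.7675 (-2.3 dB), φ = -39.9°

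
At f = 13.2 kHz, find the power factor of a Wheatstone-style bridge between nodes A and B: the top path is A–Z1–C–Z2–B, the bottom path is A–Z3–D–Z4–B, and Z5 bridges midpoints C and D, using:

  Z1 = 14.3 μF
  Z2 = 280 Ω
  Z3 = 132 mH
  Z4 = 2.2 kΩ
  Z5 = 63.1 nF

Step 1 — Angular frequency: ω = 2π·f = 2π·1.32e+04 = 8.294e+04 rad/s.
Step 2 — Component impedances:
  Z1: Z = 1/(jωC) = -j/(ω·C) = 0 - j0.8432 Ω
  Z2: Z = R = 280 Ω
  Z3: Z = jωL = j·8.294e+04·0.132 = 0 + j1.095e+04 Ω
  Z4: Z = R = 2200 Ω
  Z5: Z = 1/(jωC) = -j/(ω·C) = 0 - j191.1 Ω
Step 3 — Bridge requires nodal analysis (the Z5 bridge couples midpoints C and D, so the two paths cannot be reduced to a simple series/parallel combination). Setting node B to ground and injecting 1 A at node A, the 3-node admittance system at A, C, D solves to V_A = Z_AB = 248.6 - j3.31 Ω = 248.6∠-0.8° Ω.
Step 4 — Power factor: PF = cos(φ) = Re(Z)/|Z| = 248.58/248.6 = 0.9999.
Step 5 — Type: Im(Z) = -3.31 ⇒ leading (phase φ = -0.8°).

PF = 0.9999 (leading, φ = -0.8°)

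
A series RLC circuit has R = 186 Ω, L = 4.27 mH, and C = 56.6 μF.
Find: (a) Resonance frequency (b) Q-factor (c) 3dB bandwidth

Step 1 — Resonance: ω₀ = 1/√(LC) = 1/√(0.00427·5.66e-05) = 2034 rad/s.
Step 2 — f₀ = ω₀/(2π) = 323.7 Hz.
Step 3 — Series Q: Q = ω₀L/R = 2034·0.00427/186 = 0.0467.
Step 4 — Bandwidth: Δω = ω₀/Q = 4.356e+04 rad/s; BW = Δω/(2π) = 6933 Hz.

(a) f₀ = 323.7 Hz  (b) Q = 0.0467  (c) BW = 6933 Hz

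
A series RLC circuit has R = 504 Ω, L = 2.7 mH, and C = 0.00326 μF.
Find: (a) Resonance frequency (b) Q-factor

Step 1 — Resonance condition Im(Z)=0 gives ω₀ = 1/√(LC).
Step 2 — ω₀ = 1/√(0.0027·3.26e-09) = 3.371e+05 rad/s.
Step 3 — f₀ = ω₀/(2π) = 5.365e+04 Hz.
Step 4 — Series Q: Q = ω₀L/R = 3.371e+05·0.0027/504 = 1.806.

(a) f₀ = 5.365e+04 Hz  (b) Q = 1.806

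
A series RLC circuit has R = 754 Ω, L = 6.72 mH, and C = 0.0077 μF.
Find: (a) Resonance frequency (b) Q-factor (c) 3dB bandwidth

Step 1 — Resonance: ω₀ = 1/√(LC) = 1/√(0.00672·7.7e-09) = 1.39e+05 rad/s.
Step 2 — f₀ = ω₀/(2π) = 2.213e+04 Hz.
Step 3 — Series Q: Q = ω₀L/R = 1.39e+05·0.00672/754 = 1.239.
Step 4 — Bandwidth: Δω = ω₀/Q = 1.122e+05 rad/s; BW = Δω/(2π) = 1.786e+04 Hz.

(a) f₀ = 2.213e+04 Hz  (b) Q = 1.239  (c) BW = 1.786e+04 Hz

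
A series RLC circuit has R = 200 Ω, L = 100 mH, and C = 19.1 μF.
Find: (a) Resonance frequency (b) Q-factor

Step 1 — Resonance condition Im(Z)=0 gives ω₀ = 1/√(LC).
Step 2 — ω₀ = 1/√(0.1·1.91e-05) = 723.6 rad/s.
Step 3 — f₀ = ω₀/(2π) = 115.2 Hz.
Step 4 — Series Q: Q = ω₀L/R = 723.6·0.1/200 = 0.3618.

(a) f₀ = 115.2 Hz  (b) Q = 0.3618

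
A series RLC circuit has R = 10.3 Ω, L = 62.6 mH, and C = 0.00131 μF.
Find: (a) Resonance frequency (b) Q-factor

Step 1 — Resonance condition Im(Z)=0 gives ω₀ = 1/√(LC).
Step 2 — ω₀ = 1/√(0.0626·1.31e-09) = 1.104e+05 rad/s.
Step 3 — f₀ = ω₀/(2π) = 1.758e+04 Hz.
Step 4 — Series Q: Q = ω₀L/R = 1.104e+05·0.0626/10.3 = 671.1.

(a) f₀ = 1.758e+04 Hz  (b) Q = 671.1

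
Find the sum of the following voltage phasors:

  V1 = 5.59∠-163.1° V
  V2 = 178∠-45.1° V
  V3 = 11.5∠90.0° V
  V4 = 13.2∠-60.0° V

Step 1 — Convert each phasor to rectangular form:
  V1 = 5.59·(cos(-163.1°) + j·sin(-163.1°)) = -5.349 - j1.625 V
  V2 = 178·(cos(-45.1°) + j·sin(-45.1°)) = 125.6 - j126.1 V
  V3 = 11.5·(cos(90.0°) + j·sin(90.0°)) = 0 + j11.5 V
  V4 = 13.2·(cos(-60.0°) + j·sin(-60.0°)) = 6.6 - j11.43 V
Step 2 — Sum components: V_total = 126.9 - j127.6 V.
Step 3 — Convert to polar: |V_total| = 180 V, ∠V_total = -45.2°.

V_total = 180∠-45.2° V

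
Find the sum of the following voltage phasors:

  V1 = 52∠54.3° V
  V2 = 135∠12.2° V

Step 1 — Convert each phasor to rectangular form:
  V1 = 52·(cos(54.3°) + j·sin(54.3°)) = 30.34 + j42.23 V
  V2 = 135·(cos(12.2°) + j·sin(12.2°)) = 132 + j28.53 V
Step 2 — Sum components: V_total = 162.3 + j70.76 V.
Step 3 — Convert to polar: |V_total| = 177 V, ∠V_total = 23.6°.

V_total = 177∠23.6° V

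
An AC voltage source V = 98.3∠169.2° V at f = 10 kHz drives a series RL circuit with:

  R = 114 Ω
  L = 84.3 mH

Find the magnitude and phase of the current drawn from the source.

Step 1 — Angular frequency: ω = 2π·f = 2π·1e+04 = 6.283e+04 rad/s.
Step 2 — Component impedances:
  R: Z = R = 114 Ω
  L: Z = jωL = j·6.283e+04·0.0843 = 0 + j5297 Ω
Step 3 — Series combination: Z_total = R + L = 114 + j5297 Ω = 5298∠88.8° Ω.
Step 4 — Source phasor: V = 98.3∠169.2° V = -96.56 + j18.42 V.
Step 5 — Ohm's law: I = V / Z_total = (-96.56 + j18.42) / (114 + j5297) = 0.003084 + j0.0183 A.
Step 6 — Convert to polar: |I| = 0.01855 A, ∠I = 80.4°.

I = 0.01855∠80.4° A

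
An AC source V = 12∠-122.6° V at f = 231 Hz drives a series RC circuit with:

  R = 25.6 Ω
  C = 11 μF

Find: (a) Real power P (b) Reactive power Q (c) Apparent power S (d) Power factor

Step 1 — Angular frequency: ω = 2π·f = 2π·231 = 1451 rad/s.
Step 2 — Component impedances:
  R: Z = R = 25.6 Ω
  C: Z = 1/(jωC) = -j/(ω·C) = 0 - j62.63 Ω
Step 3 — Series combination: Z_total = R + C = 25.6 - j62.63 Ω = 67.66∠-67.8° Ω.
Step 4 — Source phasor: V = 12∠-122.6° V = -6.465 - j10.11 V.
Step 5 — Current: I = V / Z = 0.1022 - j0.145 A = 0.1773∠-54.8° A.
Step 6 — Complex power: S = V·I* = 0.8052 - j1.97 VA.
Step 7 — Real power: P = Re(S) = 0.8052 W.
Step 8 — Reactive power: Q = Im(S) = -1.97 VAR.
Step 9 — Apparent power: |S| = 2.128 VA.
Step 10 — Power factor: PF = P/|S| = 0.3783 (leading).

(a) P = 0.8052 W  (b) Q = -1.97 VAR  (c) S = 2.128 VA  (d) PF = 0.3783 (leading)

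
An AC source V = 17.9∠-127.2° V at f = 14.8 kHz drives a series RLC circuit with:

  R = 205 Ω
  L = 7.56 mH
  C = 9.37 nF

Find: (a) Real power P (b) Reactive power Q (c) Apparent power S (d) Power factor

Step 1 — Angular frequency: ω = 2π·f = 2π·1.48e+04 = 9.299e+04 rad/s.
Step 2 — Component impedances:
  R: Z = R = 205 Ω
  L: Z = jωL = j·9.299e+04·0.00756 = 0 + j703 Ω
  C: Z = 1/(jωC) = -j/(ω·C) = 0 - j1148 Ω
Step 3 — Series combination: Z_total = R + L + C = 205 - j444.7 Ω = 489.6∠-65.2° Ω.
Step 4 — Source phasor: V = 17.9∠-127.2° V = -10.82 - j14.26 V.
Step 5 — Current: I = V / Z = 0.01719 - j0.03226 A = 0.03656∠-62.0° A.
Step 6 — Complex power: S = V·I* = 0.274 - j0.5943 VA.
Step 7 — Real power: P = Re(S) = 0.274 W.
Step 8 — Reactive power: Q = Im(S) = -0.5943 VAR.
Step 9 — Apparent power: |S| = 0.6544 VA.
Step 10 — Power factor: PF = P/|S| = 0.4187 (leading).

(a) P = 0.274 W  (b) Q = -0.5943 VAR  (c) S = 0.6544 VA  (d) PF = 0.4187 (leading)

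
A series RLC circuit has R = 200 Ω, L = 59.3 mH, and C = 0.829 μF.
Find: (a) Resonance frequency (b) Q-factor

Step 1 — Resonance condition Im(Z)=0 gives ω₀ = 1/√(LC).
Step 2 — ω₀ = 1/√(0.0593·8.29e-07) = 4510 rad/s.
Step 3 — f₀ = ω₀/(2π) = 717.8 Hz.
Step 4 — Series Q: Q = ω₀L/R = 4510·0.0593/200 = 1.337.

(a) f₀ = 717.8 Hz  (b) Q = 1.337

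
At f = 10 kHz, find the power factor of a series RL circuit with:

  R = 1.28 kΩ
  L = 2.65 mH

Step 1 — Angular frequency: ω = 2π·f = 2π·1e+04 = 6.283e+04 rad/s.
Step 2 — Component impedances:
  R: Z = R = 1280 Ω
  L: Z = jωL = j·6.283e+04·0.00265 = 0 + j166.5 Ω
Step 3 — Series combination: Z_total = R + L = 1280 + j166.5 Ω = 1291∠7.4° Ω.
Step 4 — Power factor: PF = cos(φ) = Re(Z)/|Z| = 1280/1290.8 = 0.9916.
Step 5 — Type: Im(Z) = 166.5 ⇒ lagging (phase φ = 7.4°).

PF = 0.9916 (lagging, φ = 7.4°)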